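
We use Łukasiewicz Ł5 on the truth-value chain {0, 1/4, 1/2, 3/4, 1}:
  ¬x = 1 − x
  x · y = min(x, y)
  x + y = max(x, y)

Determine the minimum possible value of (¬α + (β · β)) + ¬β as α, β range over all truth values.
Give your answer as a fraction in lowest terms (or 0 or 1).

Take α = 1/2, β = 1/2:
¬α = ¬1/2 = 1/2
β · β = 1/2 · 1/2 = 1/2
¬α + (β · β) = 1/2 + 1/2 = 1/2
¬β = ¬1/2 = 1/2
(¬α + (β · β)) + ¬β = 1/2 + 1/2 = 1/2
No assignment yields a value below 1/2, so this is the minimum.

1/2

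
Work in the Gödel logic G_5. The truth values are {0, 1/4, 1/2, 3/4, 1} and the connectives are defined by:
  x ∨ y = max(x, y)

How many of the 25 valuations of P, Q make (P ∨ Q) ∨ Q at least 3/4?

16

value 1: 9 assignments (counts)
value 3/4: 7 assignments (counts)
value 1/2: 5 assignments
value 1/4: 3 assignments
value 0: 1 assignment
So 16 of the 25 assignments meet the threshold.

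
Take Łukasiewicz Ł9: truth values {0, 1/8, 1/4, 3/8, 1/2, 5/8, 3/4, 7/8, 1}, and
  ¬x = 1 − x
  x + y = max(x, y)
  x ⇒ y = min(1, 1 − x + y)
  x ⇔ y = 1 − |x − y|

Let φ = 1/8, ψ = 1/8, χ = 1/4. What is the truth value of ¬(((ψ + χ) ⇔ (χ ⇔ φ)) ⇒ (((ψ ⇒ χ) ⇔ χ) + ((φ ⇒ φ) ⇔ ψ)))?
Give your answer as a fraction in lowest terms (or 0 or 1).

1/8

ψ + χ = 1/8 + 1/4 = 1/4
χ ⇔ φ = 1/4 ⇔ 1/8 = 7/8
(ψ + χ) ⇔ (χ ⇔ φ) = 1/4 ⇔ 7/8 = 3/8
ψ ⇒ χ = 1/8 ⇒ 1/4 = 1
(ψ ⇒ χ) ⇔ χ = 1 ⇔ 1/4 = 1/4
φ ⇒ φ = 1/8 ⇒ 1/8 = 1
(φ ⇒ φ) ⇔ ψ = 1 ⇔ 1/8 = 1/8
((ψ ⇒ χ) ⇔ χ) + ((φ ⇒ φ) ⇔ ψ) = 1/4 + 1/8 = 1/4
((ψ + χ) ⇔ (χ ⇔ φ)) ⇒ (((ψ ⇒ χ) ⇔ χ) + ((φ ⇒ φ) ⇔ ψ)) = 3/8 ⇒ 1/4 = 7/8
¬(((ψ + χ) ⇔ (χ ⇔ φ)) ⇒ (((ψ ⇒ χ) ⇔ χ) + ((φ ⇒ φ) ⇔ ψ))) = ¬7/8 = 1/8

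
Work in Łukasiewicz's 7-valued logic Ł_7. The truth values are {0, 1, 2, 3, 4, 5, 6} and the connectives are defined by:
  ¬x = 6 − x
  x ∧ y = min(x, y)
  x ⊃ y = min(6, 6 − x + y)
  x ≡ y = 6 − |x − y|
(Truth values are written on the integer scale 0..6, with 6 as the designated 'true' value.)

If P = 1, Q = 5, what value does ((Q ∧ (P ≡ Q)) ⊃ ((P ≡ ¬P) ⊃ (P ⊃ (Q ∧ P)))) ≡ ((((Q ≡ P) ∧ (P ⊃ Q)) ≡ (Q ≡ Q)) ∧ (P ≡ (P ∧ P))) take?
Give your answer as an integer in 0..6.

2

P ≡ Q = 1 ≡ 5 = 2
Q ∧ (P ≡ Q) = 5 ∧ 2 = 2
¬P = ¬1 = 5
P ≡ ¬P = 1 ≡ 5 = 2
Q ∧ P = 5 ∧ 1 = 1
P ⊃ (Q ∧ P) = 1 ⊃ 1 = 6
(P ≡ ¬P) ⊃ (P ⊃ (Q ∧ P)) = 2 ⊃ 6 = 6
(Q ∧ (P ≡ Q)) ⊃ ((P ≡ ¬P) ⊃ (P ⊃ (Q ∧ P))) = 2 ⊃ 6 = 6
Q ≡ P = 5 ≡ 1 = 2
P ⊃ Q = 1 ⊃ 5 = 6
(Q ≡ P) ∧ (P ⊃ Q) = 2 ∧ 6 = 2
Q ≡ Q = 5 ≡ 5 = 6
((Q ≡ P) ∧ (P ⊃ Q)) ≡ (Q ≡ Q) = 2 ≡ 6 = 2
P ∧ P = 1 ∧ 1 = 1
P ≡ (P ∧ P) = 1 ≡ 1 = 6
(((Q ≡ P) ∧ (P ⊃ Q)) ≡ (Q ≡ Q)) ∧ (P ≡ (P ∧ P)) = 2 ∧ 6 = 2
((Q ∧ (P ≡ Q)) ⊃ ((P ≡ ¬P) ⊃ (P ⊃ (Q ∧ P)))) ≡ ((((Q ≡ P) ∧ (P ⊃ Q)) ≡ (Q ≡ Q)) ∧ (P ≡ (P ∧ P))) = 6 ≡ 2 = 2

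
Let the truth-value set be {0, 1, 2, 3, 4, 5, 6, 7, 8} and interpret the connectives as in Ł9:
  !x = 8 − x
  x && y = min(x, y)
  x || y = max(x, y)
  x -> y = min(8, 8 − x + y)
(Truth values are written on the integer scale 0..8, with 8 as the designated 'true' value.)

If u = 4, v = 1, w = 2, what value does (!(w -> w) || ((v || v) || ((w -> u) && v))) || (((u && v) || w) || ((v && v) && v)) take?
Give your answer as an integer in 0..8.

2

w -> w = 2 -> 2 = 8
!(w -> w) = !8 = 0
v || v = 1 || 1 = 1
w -> u = 2 -> 4 = 8
(w -> u) && v = 8 && 1 = 1
(v || v) || ((w -> u) && v) = 1 || 1 = 1
!(w -> w) || ((v || v) || ((w -> u) && v)) = 0 || 1 = 1
u && v = 4 && 1 = 1
(u && v) || w = 1 || 2 = 2
v && v = 1 && 1 = 1
(v && v) && v = 1 && 1 = 1
((u && v) || w) || ((v && v) && v) = 2 || 1 = 2
(!(w -> w) || ((v || v) || ((w -> u) && v))) || (((u && v) || w) || ((v && v) && v)) = 1 || 2 = 2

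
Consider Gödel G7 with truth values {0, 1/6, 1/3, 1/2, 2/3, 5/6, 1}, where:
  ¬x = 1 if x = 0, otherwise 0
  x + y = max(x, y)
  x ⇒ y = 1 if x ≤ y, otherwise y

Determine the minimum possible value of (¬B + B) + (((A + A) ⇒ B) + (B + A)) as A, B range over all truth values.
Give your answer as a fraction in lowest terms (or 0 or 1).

1/3

Take A = 1/3, B = 1/6:
¬B = ¬1/6 = 0
¬B + B = 0 + 1/6 = 1/6
A + A = 1/3 + 1/3 = 1/3
(A + A) ⇒ B = 1/3 ⇒ 1/6 = 1/6
B + A = 1/6 + 1/3 = 1/3
((A + A) ⇒ B) + (B + A) = 1/6 + 1/3 = 1/3
(¬B + B) + (((A + A) ⇒ B) + (B + A)) = 1/6 + 1/3 = 1/3
No assignment yields a value below 1/3, so this is the minimum.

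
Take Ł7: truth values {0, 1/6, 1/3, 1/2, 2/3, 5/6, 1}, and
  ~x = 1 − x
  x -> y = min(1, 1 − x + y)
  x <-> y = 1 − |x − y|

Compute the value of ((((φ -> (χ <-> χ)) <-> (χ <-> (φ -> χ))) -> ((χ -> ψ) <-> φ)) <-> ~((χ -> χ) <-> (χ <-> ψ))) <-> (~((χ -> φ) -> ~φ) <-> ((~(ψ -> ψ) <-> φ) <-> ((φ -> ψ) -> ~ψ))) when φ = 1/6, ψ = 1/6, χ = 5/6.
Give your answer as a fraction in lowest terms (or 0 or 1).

1/3

χ <-> χ = 5/6 <-> 5/6 = 1
φ -> (χ <-> χ) = 1/6 -> 1 = 1
φ -> χ = 1/6 -> 5/6 = 1
χ <-> (φ -> χ) = 5/6 <-> 1 = 5/6
(φ -> (χ <-> χ)) <-> (χ <-> (φ -> χ)) = 1 <-> 5/6 = 5/6
χ -> ψ = 5/6 -> 1/6 = 1/3
(χ -> ψ) <-> φ = 1/3 <-> 1/6 = 5/6
((φ -> (χ <-> χ)) <-> (χ <-> (φ -> χ))) -> ((χ -> ψ) <-> φ) = 5/6 -> 5/6 = 1
χ -> χ = 5/6 -> 5/6 = 1
χ <-> ψ = 5/6 <-> 1/6 = 1/3
(χ -> χ) <-> (χ <-> ψ) = 1 <-> 1/3 = 1/3
~((χ -> χ) <-> (χ <-> ψ)) = ~1/3 = 2/3
(((φ -> (χ <-> χ)) <-> (χ <-> (φ -> χ))) -> ((χ -> ψ) <-> φ)) <-> ~((χ -> χ) <-> (χ <-> ψ)) = 1 <-> 2/3 = 2/3
χ -> φ = 5/6 -> 1/6 = 1/3
~φ = ~1/6 = 5/6
(χ -> φ) -> ~φ = 1/3 -> 5/6 = 1
~((χ -> φ) -> ~φ) = ~1 = 0
ψ -> ψ = 1/6 -> 1/6 = 1
~(ψ -> ψ) = ~1 = 0
~(ψ -> ψ) <-> φ = 0 <-> 1/6 = 5/6
φ -> ψ = 1/6 -> 1/6 = 1
~ψ = ~1/6 = 5/6
(φ -> ψ) -> ~ψ = 1 -> 5/6 = 5/6
(~(ψ -> ψ) <-> φ) <-> ((φ -> ψ) -> ~ψ) = 5/6 <-> 5/6 = 1
~((χ -> φ) -> ~φ) <-> ((~(ψ -> ψ) <-> φ) <-> ((φ -> ψ) -> ~ψ)) = 0 <-> 1 = 0
((((φ -> (χ <-> χ)) <-> (χ <-> (φ -> χ))) -> ((χ -> ψ) <-> φ)) <-> ~((χ -> χ) <-> (χ <-> ψ))) <-> (~((χ -> φ) -> ~φ) <-> ((~(ψ -> ψ) <-> φ) <-> ((φ -> ψ) -> ~ψ))) = 2/3 <-> 0 = 1/3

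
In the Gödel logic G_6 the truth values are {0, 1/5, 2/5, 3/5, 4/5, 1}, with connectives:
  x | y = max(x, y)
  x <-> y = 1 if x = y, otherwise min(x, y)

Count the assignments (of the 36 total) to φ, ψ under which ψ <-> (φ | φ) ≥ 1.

value 1: 6 assignments (counts)
value 4/5: 2 assignments
value 3/5: 4 assignments
value 2/5: 6 assignments
value 1/5: 8 assignments
value 0: 10 assignments
So 6 of the 36 assignments meet the threshold.

6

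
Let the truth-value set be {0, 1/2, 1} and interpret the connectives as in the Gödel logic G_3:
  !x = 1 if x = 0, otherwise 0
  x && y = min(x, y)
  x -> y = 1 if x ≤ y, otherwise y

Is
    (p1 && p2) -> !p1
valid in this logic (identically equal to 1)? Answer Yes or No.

No

Counterexample: take p1 = 1/2, p2 = 1/2.
p1 && p2 = 1/2 && 1/2 = 1/2
!p1 = !1/2 = 0
(p1 && p2) -> !p1 = 1/2 -> 0 = 0
This gives 0 ≠ 1.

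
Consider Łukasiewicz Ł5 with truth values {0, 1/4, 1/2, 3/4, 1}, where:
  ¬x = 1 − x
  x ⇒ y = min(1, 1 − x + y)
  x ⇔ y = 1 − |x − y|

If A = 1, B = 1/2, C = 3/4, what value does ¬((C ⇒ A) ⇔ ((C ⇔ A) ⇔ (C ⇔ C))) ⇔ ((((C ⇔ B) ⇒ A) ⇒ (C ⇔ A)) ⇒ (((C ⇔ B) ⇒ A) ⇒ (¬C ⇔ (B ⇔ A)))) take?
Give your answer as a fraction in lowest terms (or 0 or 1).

1/4

C ⇒ A = 3/4 ⇒ 1 = 1
C ⇔ A = 3/4 ⇔ 1 = 3/4
C ⇔ C = 3/4 ⇔ 3/4 = 1
(C ⇔ A) ⇔ (C ⇔ C) = 3/4 ⇔ 1 = 3/4
(C ⇒ A) ⇔ ((C ⇔ A) ⇔ (C ⇔ C)) = 1 ⇔ 3/4 = 3/4
¬((C ⇒ A) ⇔ ((C ⇔ A) ⇔ (C ⇔ C))) = ¬3/4 = 1/4
C ⇔ B = 3/4 ⇔ 1/2 = 3/4
(C ⇔ B) ⇒ A = 3/4 ⇒ 1 = 1
C ⇔ A = 3/4 ⇔ 1 = 3/4
((C ⇔ B) ⇒ A) ⇒ (C ⇔ A) = 1 ⇒ 3/4 = 3/4
C ⇔ B = 3/4 ⇔ 1/2 = 3/4
(C ⇔ B) ⇒ A = 3/4 ⇒ 1 = 1
¬C = ¬3/4 = 1/4
B ⇔ A = 1/2 ⇔ 1 = 1/2
¬C ⇔ (B ⇔ A) = 1/4 ⇔ 1/2 = 3/4
((C ⇔ B) ⇒ A) ⇒ (¬C ⇔ (B ⇔ A)) = 1 ⇒ 3/4 = 3/4
(((C ⇔ B) ⇒ A) ⇒ (C ⇔ A)) ⇒ (((C ⇔ B) ⇒ A) ⇒ (¬C ⇔ (B ⇔ A))) = 3/4 ⇒ 3/4 = 1
¬((C ⇒ A) ⇔ ((C ⇔ A) ⇔ (C ⇔ C))) ⇔ ((((C ⇔ B) ⇒ A) ⇒ (C ⇔ A)) ⇒ (((C ⇔ B) ⇒ A) ⇒ (¬C ⇔ (B ⇔ A)))) = 1/4 ⇔ 1 = 1/4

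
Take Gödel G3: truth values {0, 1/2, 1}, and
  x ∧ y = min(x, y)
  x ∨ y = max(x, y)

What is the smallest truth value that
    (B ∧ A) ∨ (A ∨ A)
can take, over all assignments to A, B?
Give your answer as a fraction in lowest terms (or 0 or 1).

Take A = 0, B = 0:
B ∧ A = 0 ∧ 0 = 0
A ∨ A = 0 ∨ 0 = 0
(B ∧ A) ∨ (A ∨ A) = 0 ∨ 0 = 0
No assignment yields a value below 0, so this is the minimum.

0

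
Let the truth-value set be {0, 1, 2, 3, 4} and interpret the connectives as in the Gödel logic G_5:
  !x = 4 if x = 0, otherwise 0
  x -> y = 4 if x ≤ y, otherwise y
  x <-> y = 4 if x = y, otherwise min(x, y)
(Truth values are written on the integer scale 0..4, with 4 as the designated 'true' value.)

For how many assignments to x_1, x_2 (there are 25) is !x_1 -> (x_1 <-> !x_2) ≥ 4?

24

value 4: 24 assignments (counts)
value 0: 1 assignment
So 24 of the 25 assignments meet the threshold.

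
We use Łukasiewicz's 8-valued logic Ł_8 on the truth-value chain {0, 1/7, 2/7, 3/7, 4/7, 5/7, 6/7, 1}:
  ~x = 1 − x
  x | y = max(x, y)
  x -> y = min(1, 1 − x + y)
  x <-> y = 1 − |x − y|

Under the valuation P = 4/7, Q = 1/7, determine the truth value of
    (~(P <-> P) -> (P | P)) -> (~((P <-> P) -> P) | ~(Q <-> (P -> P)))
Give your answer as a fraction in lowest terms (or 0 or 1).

P <-> P = 4/7 <-> 4/7 = 1
~(P <-> P) = ~1 = 0
P | P = 4/7 | 4/7 = 4/7
~(P <-> P) -> (P | P) = 0 -> 4/7 = 1
P <-> P = 4/7 <-> 4/7 = 1
(P <-> P) -> P = 1 -> 4/7 = 4/7
~((P <-> P) -> P) = ~4/7 = 3/7
P -> P = 4/7 -> 4/7 = 1
Q <-> (P -> P) = 1/7 <-> 1 = 1/7
~(Q <-> (P -> P)) = ~1/7 = 6/7
~((P <-> P) -> P) | ~(Q <-> (P -> P)) = 3/7 | 6/7 = 6/7
(~(P <-> P) -> (P | P)) -> (~((P <-> P) -> P) | ~(Q <-> (P -> P))) = 1 -> 6/7 = 6/7

6/7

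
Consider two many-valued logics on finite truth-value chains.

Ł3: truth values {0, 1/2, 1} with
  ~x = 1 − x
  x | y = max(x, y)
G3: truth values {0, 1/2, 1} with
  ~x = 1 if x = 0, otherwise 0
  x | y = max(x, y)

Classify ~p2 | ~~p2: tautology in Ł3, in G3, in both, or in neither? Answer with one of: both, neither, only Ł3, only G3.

In Ł3: at p2 = 1/2 the value is 1/2 — not a tautology.
In G3: every assignment gives 1 — tautology.

only G3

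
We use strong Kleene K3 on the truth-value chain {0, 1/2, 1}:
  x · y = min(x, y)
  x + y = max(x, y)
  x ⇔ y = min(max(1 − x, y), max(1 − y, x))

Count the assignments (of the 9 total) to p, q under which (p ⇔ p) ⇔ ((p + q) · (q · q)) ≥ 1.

p = 0, q = 0 ↦ 0  <
p = 0, q = 1/2 ↦ 1/2  <
p = 0, q = 1 ↦ 1  ≥
p = 1/2, q = 0 ↦ 1/2  <
p = 1/2, q = 1/2 ↦ 1/2  <
p = 1/2, q = 1 ↦ 1/2  <
p = 1, q = 0 ↦ 0  <
p = 1, q = 1/2 ↦ 1/2  <
p = 1, q = 1 ↦ 1  ≥
So 2 of the 9 assignments meet the threshold.

2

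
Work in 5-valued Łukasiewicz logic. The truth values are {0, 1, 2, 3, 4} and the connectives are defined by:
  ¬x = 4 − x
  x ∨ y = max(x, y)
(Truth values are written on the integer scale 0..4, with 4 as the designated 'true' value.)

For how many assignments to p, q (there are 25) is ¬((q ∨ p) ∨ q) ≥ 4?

1

value 4: 1 assignment (counts)
value 3: 3 assignments
value 2: 5 assignments
value 1: 7 assignments
value 0: 9 assignments
So 1 of the 25 assignments meets the threshold.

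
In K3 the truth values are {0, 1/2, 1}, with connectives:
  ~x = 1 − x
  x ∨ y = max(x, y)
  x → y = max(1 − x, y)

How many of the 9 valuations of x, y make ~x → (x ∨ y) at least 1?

5

x = 0, y = 0 ↦ 0  <
x = 0, y = 1/2 ↦ 1/2  <
x = 0, y = 1 ↦ 1  ≥
x = 1/2, y = 0 ↦ 1/2  <
x = 1/2, y = 1/2 ↦ 1/2  <
x = 1/2, y = 1 ↦ 1  ≥
x = 1, y = 0 ↦ 1  ≥
x = 1, y = 1/2 ↦ 1  ≥
x = 1, y = 1 ↦ 1  ≥
So 5 of the 9 assignments meet the threshold.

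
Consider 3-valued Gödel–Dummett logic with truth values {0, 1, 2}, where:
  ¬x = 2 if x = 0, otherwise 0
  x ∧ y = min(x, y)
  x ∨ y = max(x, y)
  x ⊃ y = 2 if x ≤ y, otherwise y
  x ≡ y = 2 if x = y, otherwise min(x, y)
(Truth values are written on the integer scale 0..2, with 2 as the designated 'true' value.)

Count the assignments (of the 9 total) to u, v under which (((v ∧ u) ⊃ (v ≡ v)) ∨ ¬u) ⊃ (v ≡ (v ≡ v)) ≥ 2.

3

u = 0, v = 0 ↦ 0  <
u = 0, v = 1 ↦ 1  <
u = 0, v = 2 ↦ 2  ≥
u = 1, v = 0 ↦ 0  <
u = 1, v = 1 ↦ 1  <
u = 1, v = 2 ↦ 2  ≥
u = 2, v = 0 ↦ 0  <
u = 2, v = 1 ↦ 1  <
u = 2, v = 2 ↦ 2  ≥
So 3 of the 9 assignments meet the threshold.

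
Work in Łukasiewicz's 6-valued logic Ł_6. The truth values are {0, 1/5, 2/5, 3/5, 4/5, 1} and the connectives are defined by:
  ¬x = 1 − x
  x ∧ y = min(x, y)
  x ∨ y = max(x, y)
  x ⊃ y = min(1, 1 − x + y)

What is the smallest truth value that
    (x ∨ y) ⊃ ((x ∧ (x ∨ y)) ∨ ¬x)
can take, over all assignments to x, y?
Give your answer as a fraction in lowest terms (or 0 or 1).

3/5

Take x = 2/5, y = 1:
x ∨ y = 2/5 ∨ 1 = 1
x ∨ y = 2/5 ∨ 1 = 1
x ∧ (x ∨ y) = 2/5 ∧ 1 = 2/5
¬x = ¬2/5 = 3/5
(x ∧ (x ∨ y)) ∨ ¬x = 2/5 ∨ 3/5 = 3/5
(x ∨ y) ⊃ ((x ∧ (x ∨ y)) ∨ ¬x) = 1 ⊃ 3/5 = 3/5
No assignment yields a value below 3/5, so this is the minimum.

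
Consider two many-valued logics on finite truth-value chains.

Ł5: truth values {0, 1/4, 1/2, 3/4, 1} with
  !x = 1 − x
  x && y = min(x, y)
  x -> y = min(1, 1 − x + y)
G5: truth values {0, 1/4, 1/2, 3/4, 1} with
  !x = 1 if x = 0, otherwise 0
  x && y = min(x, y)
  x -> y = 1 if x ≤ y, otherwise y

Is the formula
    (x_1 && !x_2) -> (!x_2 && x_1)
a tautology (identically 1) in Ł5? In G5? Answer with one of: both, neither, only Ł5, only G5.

both

In Ł5: every assignment gives 1 — tautology.
In G5: every assignment gives 1 — tautology.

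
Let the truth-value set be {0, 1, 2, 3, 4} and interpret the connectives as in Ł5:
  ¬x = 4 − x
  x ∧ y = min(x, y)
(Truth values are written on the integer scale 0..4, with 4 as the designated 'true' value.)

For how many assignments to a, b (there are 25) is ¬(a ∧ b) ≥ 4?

value 4: 9 assignments (counts)
value 3: 7 assignments
value 2: 5 assignments
value 1: 3 assignments
value 0: 1 assignment
So 9 of the 25 assignments meet the threshold.

9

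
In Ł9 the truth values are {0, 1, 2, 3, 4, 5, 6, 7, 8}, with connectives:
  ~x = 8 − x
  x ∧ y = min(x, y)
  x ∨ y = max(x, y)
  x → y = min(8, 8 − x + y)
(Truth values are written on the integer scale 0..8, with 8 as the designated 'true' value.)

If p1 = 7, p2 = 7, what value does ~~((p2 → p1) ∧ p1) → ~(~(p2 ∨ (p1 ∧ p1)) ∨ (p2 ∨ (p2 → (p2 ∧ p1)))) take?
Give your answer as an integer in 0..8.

1

p2 → p1 = 7 → 7 = 8
(p2 → p1) ∧ p1 = 8 ∧ 7 = 7
~((p2 → p1) ∧ p1) = ~7 = 1
~~((p2 → p1) ∧ p1) = ~1 = 7
p1 ∧ p1 = 7 ∧ 7 = 7
p2 ∨ (p1 ∧ p1) = 7 ∨ 7 = 7
~(p2 ∨ (p1 ∧ p1)) = ~7 = 1
p2 ∧ p1 = 7 ∧ 7 = 7
p2 → (p2 ∧ p1) = 7 → 7 = 8
p2 ∨ (p2 → (p2 ∧ p1)) = 7 ∨ 8 = 8
~(p2 ∨ (p1 ∧ p1)) ∨ (p2 ∨ (p2 → (p2 ∧ p1))) = 1 ∨ 8 = 8
~(~(p2 ∨ (p1 ∧ p1)) ∨ (p2 ∨ (p2 → (p2 ∧ p1)))) = ~8 = 0
~~((p2 → p1) ∧ p1) → ~(~(p2 ∨ (p1 ∧ p1)) ∨ (p2 ∨ (p2 → (p2 ∧ p1)))) = 7 → 0 = 1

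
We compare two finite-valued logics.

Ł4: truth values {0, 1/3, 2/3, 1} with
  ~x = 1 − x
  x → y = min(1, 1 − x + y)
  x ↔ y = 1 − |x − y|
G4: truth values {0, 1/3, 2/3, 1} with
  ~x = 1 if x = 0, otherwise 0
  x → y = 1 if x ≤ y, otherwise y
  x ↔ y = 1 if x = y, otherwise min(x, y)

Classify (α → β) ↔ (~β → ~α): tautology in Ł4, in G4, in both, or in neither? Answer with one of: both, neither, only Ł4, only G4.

In Ł4: every assignment gives 1 — tautology.
In G4: at α = 2/3, β = 1/3 the value is 1/3 — not a tautology.

only Ł4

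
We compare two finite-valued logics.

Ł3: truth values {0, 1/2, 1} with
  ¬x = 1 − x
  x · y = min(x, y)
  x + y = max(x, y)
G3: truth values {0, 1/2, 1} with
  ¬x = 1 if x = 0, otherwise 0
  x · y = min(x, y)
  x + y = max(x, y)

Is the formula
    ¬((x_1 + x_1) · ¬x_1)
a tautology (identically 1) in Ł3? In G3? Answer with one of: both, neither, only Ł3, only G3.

In Ł3: at x_1 = 1/2 the value is 1/2 — not a tautology.
In G3: every assignment gives 1 — tautology.

only G3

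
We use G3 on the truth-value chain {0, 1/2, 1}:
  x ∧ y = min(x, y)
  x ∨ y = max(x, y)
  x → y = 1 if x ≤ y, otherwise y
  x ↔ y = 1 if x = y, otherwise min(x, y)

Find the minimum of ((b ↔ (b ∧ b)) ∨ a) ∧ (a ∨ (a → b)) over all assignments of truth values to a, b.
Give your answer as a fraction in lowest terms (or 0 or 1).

1/2

Take a = 1/2, b = 0:
b ∧ b = 0 ∧ 0 = 0
b ↔ (b ∧ b) = 0 ↔ 0 = 1
(b ↔ (b ∧ b)) ∨ a = 1 ∨ 1/2 = 1
a → b = 1/2 → 0 = 0
a ∨ (a → b) = 1/2 ∨ 0 = 1/2
((b ↔ (b ∧ b)) ∨ a) ∧ (a ∨ (a → b)) = 1 ∧ 1/2 = 1/2
No assignment yields a value below 1/2, so this is the minimum.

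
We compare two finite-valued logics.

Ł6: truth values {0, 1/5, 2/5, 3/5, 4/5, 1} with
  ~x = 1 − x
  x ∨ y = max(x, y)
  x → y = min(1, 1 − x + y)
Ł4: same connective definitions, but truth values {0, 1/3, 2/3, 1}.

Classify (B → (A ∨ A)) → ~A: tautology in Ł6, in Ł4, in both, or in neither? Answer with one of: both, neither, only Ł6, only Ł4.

neither

In Ł6: at A = 1/5, B = 0 the value is 4/5 — not a tautology.
In Ł4: at A = 1/3, B = 0 the value is 2/3 — not a tautology.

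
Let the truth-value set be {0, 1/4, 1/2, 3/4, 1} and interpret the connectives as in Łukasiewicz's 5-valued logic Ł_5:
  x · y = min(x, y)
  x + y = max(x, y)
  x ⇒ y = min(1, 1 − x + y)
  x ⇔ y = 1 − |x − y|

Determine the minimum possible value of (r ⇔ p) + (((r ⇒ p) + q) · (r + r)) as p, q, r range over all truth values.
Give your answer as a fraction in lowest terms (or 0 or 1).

0

Take p = 0, q = 0, r = 1:
r ⇔ p = 1 ⇔ 0 = 0
r ⇒ p = 1 ⇒ 0 = 0
(r ⇒ p) + q = 0 + 0 = 0
r + r = 1 + 1 = 1
((r ⇒ p) + q) · (r + r) = 0 · 1 = 0
(r ⇔ p) + (((r ⇒ p) + q) · (r + r)) = 0 + 0 = 0
No assignment yields a value below 0, so this is the minimum.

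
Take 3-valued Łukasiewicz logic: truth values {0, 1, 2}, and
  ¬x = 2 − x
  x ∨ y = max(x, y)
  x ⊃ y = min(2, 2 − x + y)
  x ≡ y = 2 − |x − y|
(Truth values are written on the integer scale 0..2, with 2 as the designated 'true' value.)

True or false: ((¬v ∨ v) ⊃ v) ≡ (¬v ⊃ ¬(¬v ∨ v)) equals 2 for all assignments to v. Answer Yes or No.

Yes

v = 0 ↦ 2
v = 1 ↦ 2
v = 2 ↦ 2
Every assignment gives a value ≥ 2.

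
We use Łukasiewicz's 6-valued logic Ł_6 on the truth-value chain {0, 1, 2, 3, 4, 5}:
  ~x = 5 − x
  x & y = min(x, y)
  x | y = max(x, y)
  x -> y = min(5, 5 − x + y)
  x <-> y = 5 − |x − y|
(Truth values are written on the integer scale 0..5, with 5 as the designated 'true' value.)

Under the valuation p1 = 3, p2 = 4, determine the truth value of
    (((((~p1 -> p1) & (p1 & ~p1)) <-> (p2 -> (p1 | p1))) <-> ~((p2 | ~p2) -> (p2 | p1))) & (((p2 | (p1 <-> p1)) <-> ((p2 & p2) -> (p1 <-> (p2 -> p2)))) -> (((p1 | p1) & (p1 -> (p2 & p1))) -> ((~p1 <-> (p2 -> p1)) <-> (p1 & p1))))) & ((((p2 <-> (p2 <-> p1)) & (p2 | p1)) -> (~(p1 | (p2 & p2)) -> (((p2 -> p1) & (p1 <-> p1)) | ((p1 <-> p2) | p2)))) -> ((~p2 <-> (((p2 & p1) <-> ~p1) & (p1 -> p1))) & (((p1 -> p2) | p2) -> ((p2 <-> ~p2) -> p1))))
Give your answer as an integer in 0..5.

~p1 = ~3 = 2
~p1 -> p1 = 2 -> 3 = 5
~p1 = ~3 = 2
p1 & ~p1 = 3 & 2 = 2
(~p1 -> p1) & (p1 & ~p1) = 5 & 2 = 2
p1 | p1 = 3 | 3 = 3
p2 -> (p1 | p1) = 4 -> 3 = 4
((~p1 -> p1) & (p1 & ~p1)) <-> (p2 -> (p1 | p1)) = 2 <-> 4 = 3
~p2 = ~4 = 1
p2 | ~p2 = 4 | 1 = 4
p2 | p1 = 4 | 3 = 4
(p2 | ~p2) -> (p2 | p1) = 4 -> 4 = 5
~((p2 | ~p2) -> (p2 | p1)) = ~5 = 0
(((~p1 -> p1) & (p1 & ~p1)) <-> (p2 -> (p1 | p1))) <-> ~((p2 | ~p2) -> (p2 | p1)) = 3 <-> 0 = 2
p1 <-> p1 = 3 <-> 3 = 5
p2 | (p1 <-> p1) = 4 | 5 = 5
p2 & p2 = 4 & 4 = 4
p2 -> p2 = 4 -> 4 = 5
p1 <-> (p2 -> p2) = 3 <-> 5 = 3
(p2 & p2) -> (p1 <-> (p2 -> p2)) = 4 -> 3 = 4
(p2 | (p1 <-> p1)) <-> ((p2 & p2) -> (p1 <-> (p2 -> p2))) = 5 <-> 4 = 4
p1 | p1 = 3 | 3 = 3
p2 & p1 = 4 & 3 = 3
p1 -> (p2 & p1) = 3 -> 3 = 5
(p1 | p1) & (p1 -> (p2 & p1)) = 3 & 5 = 3
~p1 = ~3 = 2
p2 -> p1 = 4 -> 3 = 4
~p1 <-> (p2 -> p1) = 2 <-> 4 = 3
p1 & p1 = 3 & 3 = 3
(~p1 <-> (p2 -> p1)) <-> (p1 & p1) = 3 <-> 3 = 5
((p1 | p1) & (p1 -> (p2 & p1))) -> ((~p1 <-> (p2 -> p1)) <-> (p1 & p1)) = 3 -> 5 = 5
((p2 | (p1 <-> p1)) <-> ((p2 & p2) -> (p1 <-> (p2 -> p2)))) -> (((p1 | p1) & (p1 -> (p2 & p1))) -> ((~p1 <-> (p2 -> p1)) <-> (p1 & p1))) = 4 -> 5 = 5
((((~p1 -> p1) & (p1 & ~p1)) <-> (p2 -> (p1 | p1))) <-> ~((p2 | ~p2) -> (p2 | p1))) & (((p2 | (p1 <-> p1)) <-> ((p2 & p2) -> (p1 <-> (p2 -> p2)))) -> (((p1 | p1) & (p1 -> (p2 & p1))) -> ((~p1 <-> (p2 -> p1)) <-> (p1 & p1)))) = 2 & 5 = 2
p2 <-> p1 = 4 <-> 3 = 4
p2 <-> (p2 <-> p1) = 4 <-> 4 = 5
p2 | p1 = 4 | 3 = 4
(p2 <-> (p2 <-> p1)) & (p2 | p1) = 5 & 4 = 4
p2 & p2 = 4 & 4 = 4
p1 | (p2 & p2) = 3 | 4 = 4
~(p1 | (p2 & p2)) = ~4 = 1
p2 -> p1 = 4 -> 3 = 4
p1 <-> p1 = 3 <-> 3 = 5
(p2 -> p1) & (p1 <-> p1) = 4 & 5 = 4
p1 <-> p2 = 3 <-> 4 = 4
(p1 <-> p2) | p2 = 4 | 4 = 4
((p2 -> p1) & (p1 <-> p1)) | ((p1 <-> p2) | p2) = 4 | 4 = 4
~(p1 | (p2 & p2)) -> (((p2 -> p1) & (p1 <-> p1)) | ((p1 <-> p2) | p2)) = 1 -> 4 = 5
((p2 <-> (p2 <-> p1)) & (p2 | p1)) -> (~(p1 | (p2 & p2)) -> (((p2 -> p1) & (p1 <-> p1)) | ((p1 <-> p2) | p2))) = 4 -> 5 = 5
~p2 = ~4 = 1
p2 & p1 = 4 & 3 = 3
~p1 = ~3 = 2
(p2 & p1) <-> ~p1 = 3 <-> 2 = 4
p1 -> p1 = 3 -> 3 = 5
((p2 & p1) <-> ~p1) & (p1 -> p1) = 4 & 5 = 4
~p2 <-> (((p2 & p1) <-> ~p1) & (p1 -> p1)) = 1 <-> 4 = 2
p1 -> p2 = 3 -> 4 = 5
(p1 -> p2) | p2 = 5 | 4 = 5
~p2 = ~4 = 1
p2 <-> ~p2 = 4 <-> 1 = 2
(p2 <-> ~p2) -> p1 = 2 -> 3 = 5
((p1 -> p2) | p2) -> ((p2 <-> ~p2) -> p1) = 5 -> 5 = 5
(~p2 <-> (((p2 & p1) <-> ~p1) & (p1 -> p1))) & (((p1 -> p2) | p2) -> ((p2 <-> ~p2) -> p1)) = 2 & 5 = 2
(((p2 <-> (p2 <-> p1)) & (p2 | p1)) -> (~(p1 | (p2 & p2)) -> (((p2 -> p1) & (p1 <-> p1)) | ((p1 <-> p2) | p2)))) -> ((~p2 <-> (((p2 & p1) <-> ~p1) & (p1 -> p1))) & (((p1 -> p2) | p2) -> ((p2 <-> ~p2) -> p1))) = 5 -> 2 = 2
(((((~p1 -> p1) & (p1 & ~p1)) <-> (p2 -> (p1 | p1))) <-> ~((p2 | ~p2) -> (p2 | p1))) & (((p2 | (p1 <-> p1)) <-> ((p2 & p2) -> (p1 <-> (p2 -> p2)))) -> (((p1 | p1) & (p1 -> (p2 & p1))) -> ((~p1 <-> (p2 -> p1)) <-> (p1 & p1))))) & ((((p2 <-> (p2 <-> p1)) & (p2 | p1)) -> (~(p1 | (p2 & p2)) -> (((p2 -> p1) & (p1 <-> p1)) | ((p1 <-> p2) | p2)))) -> ((~p2 <-> (((p2 & p1) <-> ~p1) & (p1 -> p1))) & (((p1 -> p2) | p2) -> ((p2 <-> ~p2) -> p1)))) = 2 & 2 = 2

2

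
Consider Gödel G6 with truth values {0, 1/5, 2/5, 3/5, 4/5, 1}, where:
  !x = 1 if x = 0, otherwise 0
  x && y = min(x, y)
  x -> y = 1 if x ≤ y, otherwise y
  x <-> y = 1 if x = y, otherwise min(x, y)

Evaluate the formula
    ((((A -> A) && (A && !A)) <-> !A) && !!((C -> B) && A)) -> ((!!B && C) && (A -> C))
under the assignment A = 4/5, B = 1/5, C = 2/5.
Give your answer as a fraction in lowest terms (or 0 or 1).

A -> A = 4/5 -> 4/5 = 1
!A = !4/5 = 0
A && !A = 4/5 && 0 = 0
(A -> A) && (A && !A) = 1 && 0 = 0
!A = !4/5 = 0
((A -> A) && (A && !A)) <-> !A = 0 <-> 0 = 1
C -> B = 2/5 -> 1/5 = 1/5
(C -> B) && A = 1/5 && 4/5 = 1/5
!((C -> B) && A) = !1/5 = 0
!!((C -> B) && A) = !0 = 1
(((A -> A) && (A && !A)) <-> !A) && !!((C -> B) && A) = 1 && 1 = 1
!B = !1/5 = 0
!!B = !0 = 1
!!B && C = 1 && 2/5 = 2/5
A -> C = 4/5 -> 2/5 = 2/5
(!!B && C) && (A -> C) = 2/5 && 2/5 = 2/5
((((A -> A) && (A && !A)) <-> !A) && !!((C -> B) && A)) -> ((!!B && C) && (A -> C)) = 1 -> 2/5 = 2/5

2/5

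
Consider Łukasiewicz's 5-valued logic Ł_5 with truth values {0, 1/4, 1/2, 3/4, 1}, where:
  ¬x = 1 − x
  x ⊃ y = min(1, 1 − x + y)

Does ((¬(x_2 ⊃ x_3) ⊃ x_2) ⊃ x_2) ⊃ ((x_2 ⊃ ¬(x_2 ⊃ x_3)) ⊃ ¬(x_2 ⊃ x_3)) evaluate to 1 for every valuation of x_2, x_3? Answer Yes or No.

Yes

At x_2 = 1/2, x_3 = 1, for instance:
x_2 ⊃ x_3 = 1/2 ⊃ 1 = 1
¬(x_2 ⊃ x_3) = ¬1 = 0
¬(x_2 ⊃ x_3) ⊃ x_2 = 0 ⊃ 1/2 = 1
(¬(x_2 ⊃ x_3) ⊃ x_2) ⊃ x_2 = 1 ⊃ 1/2 = 1/2
x_2 ⊃ ¬(x_2 ⊃ x_3) = 1/2 ⊃ 0 = 1/2
(x_2 ⊃ ¬(x_2 ⊃ x_3)) ⊃ ¬(x_2 ⊃ x_3) = 1/2 ⊃ 0 = 1/2
((¬(x_2 ⊃ x_3) ⊃ x_2) ⊃ x_2) ⊃ ((x_2 ⊃ ¬(x_2 ⊃ x_3)) ⊃ ¬(x_2 ⊃ x_3)) = 1/2 ⊃ 1/2 = 1
and checking the remaining 24 assignments likewise gives ≥ 1 in every case.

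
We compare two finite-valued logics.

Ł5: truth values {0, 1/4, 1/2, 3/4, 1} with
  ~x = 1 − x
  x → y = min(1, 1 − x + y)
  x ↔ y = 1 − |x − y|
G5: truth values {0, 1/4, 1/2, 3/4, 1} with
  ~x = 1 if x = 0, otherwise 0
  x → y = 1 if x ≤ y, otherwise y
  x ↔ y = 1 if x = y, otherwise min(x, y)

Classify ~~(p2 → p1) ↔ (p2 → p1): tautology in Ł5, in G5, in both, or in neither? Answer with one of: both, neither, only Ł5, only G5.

In Ł5: every assignment gives 1 — tautology.
In G5: at p1 = 1/4, p2 = 1/2 the value is 1/4 — not a tautology.

only Ł5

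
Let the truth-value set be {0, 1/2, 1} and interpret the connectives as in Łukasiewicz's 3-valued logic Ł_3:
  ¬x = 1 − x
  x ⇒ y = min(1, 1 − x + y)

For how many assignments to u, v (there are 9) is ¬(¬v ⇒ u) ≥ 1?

u = 0, v = 0 ↦ 1  ≥
u = 0, v = 1/2 ↦ 1/2  <
u = 0, v = 1 ↦ 0  <
u = 1/2, v = 0 ↦ 1/2  <
u = 1/2, v = 1/2 ↦ 0  <
u = 1/2, v = 1 ↦ 0  <
u = 1, v = 0 ↦ 0  <
u = 1, v = 1/2 ↦ 0  <
u = 1, v = 1 ↦ 0  <
So 1 of the 9 assignments meets the threshold.

1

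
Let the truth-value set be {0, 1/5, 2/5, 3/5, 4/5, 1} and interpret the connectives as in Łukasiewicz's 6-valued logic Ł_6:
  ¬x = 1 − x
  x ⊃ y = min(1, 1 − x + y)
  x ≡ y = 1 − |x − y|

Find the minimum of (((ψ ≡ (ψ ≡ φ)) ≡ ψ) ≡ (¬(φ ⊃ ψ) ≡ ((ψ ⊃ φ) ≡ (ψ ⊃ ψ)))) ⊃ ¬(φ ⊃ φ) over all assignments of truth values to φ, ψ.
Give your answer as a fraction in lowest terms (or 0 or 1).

Take φ = 0, ψ = 2/5:
ψ ≡ φ = 2/5 ≡ 0 = 3/5
ψ ≡ (ψ ≡ φ) = 2/5 ≡ 3/5 = 4/5
(ψ ≡ (ψ ≡ φ)) ≡ ψ = 4/5 ≡ 2/5 = 3/5
φ ⊃ ψ = 0 ⊃ 2/5 = 1
¬(φ ⊃ ψ) = ¬1 = 0
ψ ⊃ φ = 2/5 ⊃ 0 = 3/5
ψ ⊃ ψ = 2/5 ⊃ 2/5 = 1
(ψ ⊃ φ) ≡ (ψ ⊃ ψ) = 3/5 ≡ 1 = 3/5
¬(φ ⊃ ψ) ≡ ((ψ ⊃ φ) ≡ (ψ ⊃ ψ)) = 0 ≡ 3/5 = 2/5
((ψ ≡ (ψ ≡ φ)) ≡ ψ) ≡ (¬(φ ⊃ ψ) ≡ ((ψ ⊃ φ) ≡ (ψ ⊃ ψ))) = 3/5 ≡ 2/5 = 4/5
φ ⊃ φ = 0 ⊃ 0 = 1
¬(φ ⊃ φ) = ¬1 = 0
(((ψ ≡ (ψ ≡ φ)) ≡ ψ) ≡ (¬(φ ⊃ ψ) ≡ ((ψ ⊃ φ) ≡ (ψ ⊃ ψ)))) ⊃ ¬(φ ⊃ φ) = 4/5 ⊃ 0 = 1/5
No assignment yields a value below 1/5, so this is the minimum.

1/5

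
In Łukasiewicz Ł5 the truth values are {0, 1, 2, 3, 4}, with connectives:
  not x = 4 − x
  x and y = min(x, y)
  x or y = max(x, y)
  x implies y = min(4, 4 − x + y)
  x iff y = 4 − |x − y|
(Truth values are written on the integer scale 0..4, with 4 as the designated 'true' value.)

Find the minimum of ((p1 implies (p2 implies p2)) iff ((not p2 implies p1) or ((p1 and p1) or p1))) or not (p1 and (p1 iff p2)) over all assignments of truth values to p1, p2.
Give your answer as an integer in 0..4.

2

Take p1 = 2, p2 = 0:
p2 implies p2 = 0 implies 0 = 4
p1 implies (p2 implies p2) = 2 implies 4 = 4
not p2 = not 0 = 4
not p2 implies p1 = 4 implies 2 = 2
p1 and p1 = 2 and 2 = 2
(p1 and p1) or p1 = 2 or 2 = 2
(not p2 implies p1) or ((p1 and p1) or p1) = 2 or 2 = 2
(p1 implies (p2 implies p2)) iff ((not p2 implies p1) or ((p1 and p1) or p1)) = 4 iff 2 = 2
p1 iff p2 = 2 iff 0 = 2
p1 and (p1 iff p2) = 2 and 2 = 2
not (p1 and (p1 iff p2)) = not 2 = 2
((p1 implies (p2 implies p2)) iff ((not p2 implies p1) or ((p1 and p1) or p1))) or not (p1 and (p1 iff p2)) = 2 or 2 = 2
No assignment yields a value below 2, so this is the minimum.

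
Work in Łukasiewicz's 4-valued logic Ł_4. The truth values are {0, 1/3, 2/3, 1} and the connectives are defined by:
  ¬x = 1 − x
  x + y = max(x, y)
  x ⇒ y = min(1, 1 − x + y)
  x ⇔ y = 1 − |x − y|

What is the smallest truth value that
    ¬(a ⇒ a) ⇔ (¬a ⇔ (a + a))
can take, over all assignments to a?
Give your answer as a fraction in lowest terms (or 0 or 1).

1/3

Take a = 1/3:
a ⇒ a = 1/3 ⇒ 1/3 = 1
¬(a ⇒ a) = ¬1 = 0
¬a = ¬1/3 = 2/3
a + a = 1/3 + 1/3 = 1/3
¬a ⇔ (a + a) = 2/3 ⇔ 1/3 = 2/3
¬(a ⇒ a) ⇔ (¬a ⇔ (a + a)) = 0 ⇔ 2/3 = 1/3
No assignment yields a value below 1/3, so this is the minimum.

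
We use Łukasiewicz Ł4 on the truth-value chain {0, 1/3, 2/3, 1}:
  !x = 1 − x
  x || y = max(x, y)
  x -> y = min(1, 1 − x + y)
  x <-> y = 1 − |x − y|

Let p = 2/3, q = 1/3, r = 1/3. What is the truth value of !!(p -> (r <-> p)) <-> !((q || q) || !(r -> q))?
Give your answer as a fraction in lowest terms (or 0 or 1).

2/3

r <-> p = 1/3 <-> 2/3 = 2/3
p -> (r <-> p) = 2/3 -> 2/3 = 1
!(p -> (r <-> p)) = !1 = 0
!!(p -> (r <-> p)) = !0 = 1
q || q = 1/3 || 1/3 = 1/3
r -> q = 1/3 -> 1/3 = 1
!(r -> q) = !1 = 0
(q || q) || !(r -> q) = 1/3 || 0 = 1/3
!((q || q) || !(r -> q)) = !1/3 = 2/3
!!(p -> (r <-> p)) <-> !((q || q) || !(r -> q)) = 1 <-> 2/3 = 2/3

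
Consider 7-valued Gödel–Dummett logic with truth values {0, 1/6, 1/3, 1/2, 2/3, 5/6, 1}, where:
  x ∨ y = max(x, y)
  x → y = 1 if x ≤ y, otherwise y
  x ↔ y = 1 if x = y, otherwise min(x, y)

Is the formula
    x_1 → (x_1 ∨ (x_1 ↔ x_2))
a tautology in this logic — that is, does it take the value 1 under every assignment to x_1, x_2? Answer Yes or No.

At x_1 = 1/3, x_2 = 1/6, for instance:
x_1 ↔ x_2 = 1/3 ↔ 1/6 = 1/6
x_1 ∨ (x_1 ↔ x_2) = 1/3 ∨ 1/6 = 1/3
x_1 → (x_1 ∨ (x_1 ↔ x_2)) = 1/3 → 1/3 = 1
and checking the remaining 48 assignments likewise gives ≥ 1 in every case.

Yes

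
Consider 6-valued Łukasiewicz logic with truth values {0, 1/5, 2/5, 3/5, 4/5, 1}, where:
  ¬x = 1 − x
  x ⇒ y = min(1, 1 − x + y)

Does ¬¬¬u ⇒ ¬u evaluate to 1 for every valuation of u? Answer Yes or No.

Yes

u = 0 ↦ 1
u = 1/5 ↦ 1
u = 2/5 ↦ 1
u = 3/5 ↦ 1
u = 4/5 ↦ 1
u = 1 ↦ 1
Every assignment gives a value ≥ 1.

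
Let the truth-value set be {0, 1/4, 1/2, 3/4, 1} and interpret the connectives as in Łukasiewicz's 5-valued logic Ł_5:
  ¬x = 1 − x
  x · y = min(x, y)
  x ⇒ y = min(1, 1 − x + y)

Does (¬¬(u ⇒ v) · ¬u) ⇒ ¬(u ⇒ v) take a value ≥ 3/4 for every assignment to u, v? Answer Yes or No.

Counterexample: take u = 0, v = 0.
u ⇒ v = 0 ⇒ 0 = 1
¬(u ⇒ v) = ¬1 = 0
¬¬(u ⇒ v) = ¬0 = 1
¬u = ¬0 = 1
¬¬(u ⇒ v) · ¬u = 1 · 1 = 1
u ⇒ v = 0 ⇒ 0 = 1
¬(u ⇒ v) = ¬1 = 0
(¬¬(u ⇒ v) · ¬u) ⇒ ¬(u ⇒ v) = 1 ⇒ 0 = 0
This gives 0, which is below 3/4.

No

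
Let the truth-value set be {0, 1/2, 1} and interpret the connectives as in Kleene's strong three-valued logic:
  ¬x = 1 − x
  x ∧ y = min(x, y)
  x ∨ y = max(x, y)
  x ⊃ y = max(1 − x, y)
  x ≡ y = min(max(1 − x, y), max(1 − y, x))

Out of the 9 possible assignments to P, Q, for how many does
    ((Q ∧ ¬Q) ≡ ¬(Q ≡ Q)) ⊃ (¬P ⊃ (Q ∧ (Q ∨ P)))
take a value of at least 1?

P = 0, Q = 0 ↦ 0  <
P = 0, Q = 1/2 ↦ 1/2  <
P = 0, Q = 1 ↦ 1  ≥
P = 1/2, Q = 0 ↦ 1/2  <
P = 1/2, Q = 1/2 ↦ 1/2  <
P = 1/2, Q = 1 ↦ 1  ≥
P = 1, Q = 0 ↦ 1  ≥
P = 1, Q = 1/2 ↦ 1  ≥
P = 1, Q = 1 ↦ 1  ≥
So 5 of the 9 assignments meet the threshold.

5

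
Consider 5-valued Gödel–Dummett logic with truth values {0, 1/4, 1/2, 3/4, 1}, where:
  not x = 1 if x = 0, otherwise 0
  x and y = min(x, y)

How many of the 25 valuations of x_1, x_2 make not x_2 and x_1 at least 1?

1

value 1: 1 assignment (counts)
value 3/4: 1 assignment
value 1/2: 1 assignment
value 1/4: 1 assignment
value 0: 21 assignments
So 1 of the 25 assignments meets the threshold.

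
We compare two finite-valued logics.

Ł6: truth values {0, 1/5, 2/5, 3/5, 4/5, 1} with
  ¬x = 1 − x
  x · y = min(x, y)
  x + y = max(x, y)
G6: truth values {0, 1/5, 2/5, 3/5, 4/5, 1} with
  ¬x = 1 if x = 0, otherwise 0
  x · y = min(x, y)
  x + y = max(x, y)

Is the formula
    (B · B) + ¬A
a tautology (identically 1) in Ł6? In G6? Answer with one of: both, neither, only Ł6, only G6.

neither

In Ł6: at A = 1/5, B = 0 the value is 4/5 — not a tautology.
In G6: at A = 1/5, B = 0 the value is 0 — not a tautology.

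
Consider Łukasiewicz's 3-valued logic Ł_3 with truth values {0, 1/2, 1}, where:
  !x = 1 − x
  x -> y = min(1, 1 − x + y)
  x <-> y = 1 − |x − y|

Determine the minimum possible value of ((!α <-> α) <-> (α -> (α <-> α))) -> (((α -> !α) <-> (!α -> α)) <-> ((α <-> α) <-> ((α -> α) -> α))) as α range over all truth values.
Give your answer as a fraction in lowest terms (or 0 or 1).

1/2

Take α = 1/2:
!α = !1/2 = 1/2
!α <-> α = 1/2 <-> 1/2 = 1
α <-> α = 1/2 <-> 1/2 = 1
α -> (α <-> α) = 1/2 -> 1 = 1
(!α <-> α) <-> (α -> (α <-> α)) = 1 <-> 1 = 1
!α = !1/2 = 1/2
α -> !α = 1/2 -> 1/2 = 1
!α = !1/2 = 1/2
!α -> α = 1/2 -> 1/2 = 1
(α -> !α) <-> (!α -> α) = 1 <-> 1 = 1
α <-> α = 1/2 <-> 1/2 = 1
α -> α = 1/2 -> 1/2 = 1
(α -> α) -> α = 1 -> 1/2 = 1/2
(α <-> α) <-> ((α -> α) -> α) = 1 <-> 1/2 = 1/2
((α -> !α) <-> (!α -> α)) <-> ((α <-> α) <-> ((α -> α) -> α)) = 1 <-> 1/2 = 1/2
((!α <-> α) <-> (α -> (α <-> α))) -> (((α -> !α) <-> (!α -> α)) <-> ((α <-> α) <-> ((α -> α) -> α))) = 1 -> 1/2 = 1/2
No assignment yields a value below 1/2, so this is the minimum.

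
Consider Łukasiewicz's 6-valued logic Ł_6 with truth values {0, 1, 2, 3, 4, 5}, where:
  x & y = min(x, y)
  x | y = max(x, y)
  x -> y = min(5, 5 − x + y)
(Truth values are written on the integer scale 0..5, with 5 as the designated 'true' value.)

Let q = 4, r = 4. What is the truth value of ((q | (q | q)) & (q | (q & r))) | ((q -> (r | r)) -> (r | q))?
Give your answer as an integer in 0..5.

q | q = 4 | 4 = 4
q | (q | q) = 4 | 4 = 4
q & r = 4 & 4 = 4
q | (q & r) = 4 | 4 = 4
(q | (q | q)) & (q | (q & r)) = 4 & 4 = 4
r | r = 4 | 4 = 4
q -> (r | r) = 4 -> 4 = 5
r | q = 4 | 4 = 4
(q -> (r | r)) -> (r | q) = 5 -> 4 = 4
((q | (q | q)) & (q | (q & r))) | ((q -> (r | r)) -> (r | q)) = 4 | 4 = 4

4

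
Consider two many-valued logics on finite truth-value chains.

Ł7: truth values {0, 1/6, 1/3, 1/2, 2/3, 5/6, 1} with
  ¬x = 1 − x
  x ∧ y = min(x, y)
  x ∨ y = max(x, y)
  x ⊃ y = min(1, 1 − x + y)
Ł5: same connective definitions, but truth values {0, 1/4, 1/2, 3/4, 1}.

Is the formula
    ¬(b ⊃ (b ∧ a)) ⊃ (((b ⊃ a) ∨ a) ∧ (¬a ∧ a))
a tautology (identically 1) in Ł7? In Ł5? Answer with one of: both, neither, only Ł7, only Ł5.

In Ł7: at a = 0, b = 1/6 the value is 5/6 — not a tautology.
In Ł5: at a = 0, b = 1/4 the value is 3/4 — not a tautology.

neither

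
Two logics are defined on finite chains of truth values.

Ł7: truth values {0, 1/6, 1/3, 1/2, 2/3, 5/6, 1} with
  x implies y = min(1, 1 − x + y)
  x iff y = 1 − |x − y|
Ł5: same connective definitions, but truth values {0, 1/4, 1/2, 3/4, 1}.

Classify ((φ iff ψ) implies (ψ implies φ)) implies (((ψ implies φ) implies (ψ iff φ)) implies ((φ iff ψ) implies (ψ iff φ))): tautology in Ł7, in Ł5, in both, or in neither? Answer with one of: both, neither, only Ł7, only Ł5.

In Ł7: every assignment gives 1 — tautology.
In Ł5: every assignment gives 1 — tautology.

both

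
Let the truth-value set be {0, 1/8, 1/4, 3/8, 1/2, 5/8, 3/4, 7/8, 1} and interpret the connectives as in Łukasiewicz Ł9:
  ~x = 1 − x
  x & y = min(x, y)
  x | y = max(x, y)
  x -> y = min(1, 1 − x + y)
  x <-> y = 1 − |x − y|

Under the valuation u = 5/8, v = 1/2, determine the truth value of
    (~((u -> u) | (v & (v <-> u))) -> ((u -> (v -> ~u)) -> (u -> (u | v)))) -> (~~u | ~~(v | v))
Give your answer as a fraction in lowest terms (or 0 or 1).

5/8

u -> u = 5/8 -> 5/8 = 1
v <-> u = 1/2 <-> 5/8 = 7/8
v & (v <-> u) = 1/2 & 7/8 = 1/2
(u -> u) | (v & (v <-> u)) = 1 | 1/2 = 1
~((u -> u) | (v & (v <-> u))) = ~1 = 0
~u = ~5/8 = 3/8
v -> ~u = 1/2 -> 3/8 = 7/8
u -> (v -> ~u) = 5/8 -> 7/8 = 1
u | v = 5/8 | 1/2 = 5/8
u -> (u | v) = 5/8 -> 5/8 = 1
(u -> (v -> ~u)) -> (u -> (u | v)) = 1 -> 1 = 1
~((u -> u) | (v & (v <-> u))) -> ((u -> (v -> ~u)) -> (u -> (u | v))) = 0 -> 1 = 1
~u = ~5/8 = 3/8
~~u = ~3/8 = 5/8
v | v = 1/2 | 1/2 = 1/2
~(v | v) = ~1/2 = 1/2
~~(v | v) = ~1/2 = 1/2
~~u | ~~(v | v) = 5/8 | 1/2 = 5/8
(~((u -> u) | (v & (v <-> u))) -> ((u -> (v -> ~u)) -> (u -> (u | v)))) -> (~~u | ~~(v | v)) = 1 -> 5/8 = 5/8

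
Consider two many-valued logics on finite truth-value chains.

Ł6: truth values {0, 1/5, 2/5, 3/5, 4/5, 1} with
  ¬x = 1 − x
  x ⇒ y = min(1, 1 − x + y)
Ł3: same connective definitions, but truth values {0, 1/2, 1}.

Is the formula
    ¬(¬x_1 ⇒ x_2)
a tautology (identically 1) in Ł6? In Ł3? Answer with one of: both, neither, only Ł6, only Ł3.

In Ł6: at x_1 = 0, x_2 = 1/5 the value is 4/5 — not a tautology.
In Ł3: at x_1 = 0, x_2 = 1/2 the value is 1/2 — not a tautology.

neither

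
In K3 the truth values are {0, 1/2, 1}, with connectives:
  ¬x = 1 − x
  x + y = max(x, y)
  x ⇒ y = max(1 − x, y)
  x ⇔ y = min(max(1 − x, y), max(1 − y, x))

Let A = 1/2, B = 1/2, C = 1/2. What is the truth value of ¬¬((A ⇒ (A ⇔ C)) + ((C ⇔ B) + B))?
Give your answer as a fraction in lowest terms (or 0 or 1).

1/2

A ⇔ C = 1/2 ⇔ 1/2 = 1/2
A ⇒ (A ⇔ C) = 1/2 ⇒ 1/2 = 1/2
C ⇔ B = 1/2 ⇔ 1/2 = 1/2
(C ⇔ B) + B = 1/2 + 1/2 = 1/2
(A ⇒ (A ⇔ C)) + ((C ⇔ B) + B) = 1/2 + 1/2 = 1/2
¬((A ⇒ (A ⇔ C)) + ((C ⇔ B) + B)) = ¬1/2 = 1/2
¬¬((A ⇒ (A ⇔ C)) + ((C ⇔ B) + B)) = ¬1/2 = 1/2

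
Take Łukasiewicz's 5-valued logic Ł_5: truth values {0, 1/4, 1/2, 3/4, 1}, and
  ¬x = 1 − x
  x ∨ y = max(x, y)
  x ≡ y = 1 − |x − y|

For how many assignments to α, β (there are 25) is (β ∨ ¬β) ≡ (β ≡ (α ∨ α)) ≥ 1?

8

value 1: 8 assignments (counts)
value 3/4: 8 assignments
value 1/2: 5 assignments
value 1/4: 2 assignments
value 0: 2 assignments
So 8 of the 25 assignments meet the threshold.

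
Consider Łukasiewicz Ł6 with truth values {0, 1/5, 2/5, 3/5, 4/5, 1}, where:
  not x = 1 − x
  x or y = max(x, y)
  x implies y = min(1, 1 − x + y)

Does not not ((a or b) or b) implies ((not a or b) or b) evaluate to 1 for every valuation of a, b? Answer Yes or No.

No

Counterexample: take a = 3/5, b = 0.
a or b = 3/5 or 0 = 3/5
(a or b) or b = 3/5 or 0 = 3/5
not ((a or b) or b) = not 3/5 = 2/5
not not ((a or b) or b) = not 2/5 = 3/5
not a = not 3/5 = 2/5
not a or b = 2/5 or 0 = 2/5
(not a or b) or b = 2/5 or 0 = 2/5
not not ((a or b) or b) implies ((not a or b) or b) = 3/5 implies 2/5 = 4/5
This gives 4/5 ≠ 1.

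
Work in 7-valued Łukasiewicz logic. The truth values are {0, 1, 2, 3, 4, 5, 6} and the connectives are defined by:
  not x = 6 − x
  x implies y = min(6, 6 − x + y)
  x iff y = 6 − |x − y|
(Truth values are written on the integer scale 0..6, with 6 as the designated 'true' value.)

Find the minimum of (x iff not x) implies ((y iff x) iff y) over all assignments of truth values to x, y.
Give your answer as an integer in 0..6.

Take x = 3, y = 0:
not x = not 3 = 3
x iff not x = 3 iff 3 = 6
y iff x = 0 iff 3 = 3
(y iff x) iff y = 3 iff 0 = 3
(x iff not x) implies ((y iff x) iff y) = 6 implies 3 = 3
No assignment yields a value below 3, so this is the minimum.

3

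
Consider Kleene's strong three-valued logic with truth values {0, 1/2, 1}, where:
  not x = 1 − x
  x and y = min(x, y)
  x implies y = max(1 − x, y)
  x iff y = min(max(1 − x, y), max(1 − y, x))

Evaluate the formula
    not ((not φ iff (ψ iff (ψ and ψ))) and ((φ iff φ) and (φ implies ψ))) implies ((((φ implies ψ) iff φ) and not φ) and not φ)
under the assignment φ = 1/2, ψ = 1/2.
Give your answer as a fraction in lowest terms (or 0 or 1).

1/2

not φ = not 1/2 = 1/2
ψ and ψ = 1/2 and 1/2 = 1/2
ψ iff (ψ and ψ) = 1/2 iff 1/2 = 1/2
not φ iff (ψ iff (ψ and ψ)) = 1/2 iff 1/2 = 1/2
φ iff φ = 1/2 iff 1/2 = 1/2
φ implies ψ = 1/2 implies 1/2 = 1/2
(φ iff φ) and (φ implies ψ) = 1/2 and 1/2 = 1/2
(not φ iff (ψ iff (ψ and ψ))) and ((φ iff φ) and (φ implies ψ)) = 1/2 and 1/2 = 1/2
not ((not φ iff (ψ iff (ψ and ψ))) and ((φ iff φ) and (φ implies ψ))) = not 1/2 = 1/2
φ implies ψ = 1/2 implies 1/2 = 1/2
(φ implies ψ) iff φ = 1/2 iff 1/2 = 1/2
not φ = not 1/2 = 1/2
((φ implies ψ) iff φ) and not φ = 1/2 and 1/2 = 1/2
not φ = not 1/2 = 1/2
(((φ implies ψ) iff φ) and not φ) and not φ = 1/2 and 1/2 = 1/2
not ((not φ iff (ψ iff (ψ and ψ))) and ((φ iff φ) and (φ implies ψ))) implies ((((φ implies ψ) iff φ) and not φ) and not φ) = 1/2 implies 1/2 = 1/2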